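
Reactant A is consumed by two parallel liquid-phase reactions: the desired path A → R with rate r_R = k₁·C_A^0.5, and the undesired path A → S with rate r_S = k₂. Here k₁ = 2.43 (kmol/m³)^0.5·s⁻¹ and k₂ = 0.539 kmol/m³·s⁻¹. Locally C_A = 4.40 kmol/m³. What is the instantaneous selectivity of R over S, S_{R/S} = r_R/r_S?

9.46

S_{R/S} = r_R/r_S = (k₁·C_A^0.5)/(k₂) = (k₁/k₂)·C_A^0.5.
= (2.43×4.400^0.5) / (0.539) = 5.097/0.5390 = 9.46.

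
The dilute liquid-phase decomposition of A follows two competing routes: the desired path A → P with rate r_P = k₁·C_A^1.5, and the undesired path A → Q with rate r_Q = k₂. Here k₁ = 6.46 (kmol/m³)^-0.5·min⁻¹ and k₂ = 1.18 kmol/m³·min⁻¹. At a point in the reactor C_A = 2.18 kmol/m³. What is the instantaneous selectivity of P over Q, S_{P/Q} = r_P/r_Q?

17.6

S_{P/Q} = r_P/r_Q = (k₁·C_A^1.5)/(k₂) = (k₁/k₂)·C_A^1.5.
= (6.46×2.180^1.5) / (1.18) = 20.79/1.180 = 17.6.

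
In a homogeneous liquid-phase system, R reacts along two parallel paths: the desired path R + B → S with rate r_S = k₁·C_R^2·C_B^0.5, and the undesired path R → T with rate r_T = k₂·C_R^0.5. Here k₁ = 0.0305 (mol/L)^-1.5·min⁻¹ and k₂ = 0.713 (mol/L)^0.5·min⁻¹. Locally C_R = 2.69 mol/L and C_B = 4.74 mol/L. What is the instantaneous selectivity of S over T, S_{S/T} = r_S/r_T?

0.411

S_{S/T} = r_S/r_T = (k₁·C_R^2·C_B^0.5)/(k₂·C_R^0.5) = (k₁/k₂)·C_R^1.5·C_B^0.5.
= (0.0305×2.690^2×4.740^0.5) / (0.713×2.690^0.5) = 0.4805/1.169 = 0.411.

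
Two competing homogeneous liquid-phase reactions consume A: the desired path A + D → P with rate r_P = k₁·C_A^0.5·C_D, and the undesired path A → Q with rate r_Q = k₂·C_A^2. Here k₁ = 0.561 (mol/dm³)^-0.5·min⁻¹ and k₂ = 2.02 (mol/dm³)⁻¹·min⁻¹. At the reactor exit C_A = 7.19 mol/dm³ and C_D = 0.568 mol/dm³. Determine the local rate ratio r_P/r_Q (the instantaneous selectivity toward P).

S_{P/Q} = r_P/r_Q = (k₁·C_A^0.5·C_D)/(k₂·C_A^2) = (k₁/k₂)·C_A^-1.5·C_D.
= (0.561×7.190^0.5×0.5680) / (2.02×7.190^2) = 0.8544/104.4 = 0.00818.

0.00818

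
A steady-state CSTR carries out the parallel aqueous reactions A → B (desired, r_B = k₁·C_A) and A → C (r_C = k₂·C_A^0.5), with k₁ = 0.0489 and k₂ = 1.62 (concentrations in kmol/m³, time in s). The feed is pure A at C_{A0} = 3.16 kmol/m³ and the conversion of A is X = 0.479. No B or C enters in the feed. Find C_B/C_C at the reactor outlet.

0.0387

Exit C_A = C_{A0}(1−X) = 3.16×0.521 = 1.646 kmol/m³.
A CSTR operates uniformly at the exit composition, giving r_B = 0.08051 and r_C = 2.079 (each k·C_A^n at C_A = 1.646).
Overall selectivity = C_B/C_C = r_Bτ/(r_Cτ) = r_B/r_C = 0.0387.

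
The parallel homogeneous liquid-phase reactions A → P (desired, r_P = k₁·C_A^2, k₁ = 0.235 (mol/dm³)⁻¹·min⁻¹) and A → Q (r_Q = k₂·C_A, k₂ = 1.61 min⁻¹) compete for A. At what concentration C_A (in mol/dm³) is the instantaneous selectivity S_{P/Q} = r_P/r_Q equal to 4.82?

S_{P/Q} = (k₁/k₂)·C_A ⇒ C_A = S·k₂/k₁.
= 4.82×1.61/0.235 = 33.0 mol/dm³.

33.0 mol/dm³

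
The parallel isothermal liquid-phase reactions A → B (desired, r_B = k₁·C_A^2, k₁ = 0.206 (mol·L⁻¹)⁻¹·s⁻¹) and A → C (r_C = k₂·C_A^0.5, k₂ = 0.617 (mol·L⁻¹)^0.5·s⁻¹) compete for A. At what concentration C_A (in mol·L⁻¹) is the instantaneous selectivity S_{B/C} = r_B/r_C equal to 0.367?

S_{B/C} = (k₁/k₂)·C_A^1.5 ⇒ C_A = (S·k₂/k₁)^(1/1.5).
= (0.367×0.617/0.206)^(0.6667) = (1.099)^(0.6667) = 1.07 mol·L⁻¹.

1.07 mol·L⁻¹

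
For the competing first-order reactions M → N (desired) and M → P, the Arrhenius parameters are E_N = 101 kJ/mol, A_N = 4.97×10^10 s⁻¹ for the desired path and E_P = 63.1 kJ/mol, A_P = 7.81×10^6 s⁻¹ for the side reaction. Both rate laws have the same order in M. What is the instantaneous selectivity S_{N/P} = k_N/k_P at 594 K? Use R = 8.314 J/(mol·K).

2.96

k_N/k_P = (A_N/A_P)·exp[−(E_N−E_P)/(RT)] = (A_N/A_P)·exp[(E_P−E_N)/(RT)].
(E_P−E_N)/(RT) = (63.1−101)×10³/(8.314×594) = -37900/4939 = -7.674.
k_N/k_P = (4.97×10^10/7.81×10^6)·exp(-7.674) = 6364 × 4.646×10^-4 = 2.96.
Since E_N > E_P, raising the temperature improves selectivity toward N.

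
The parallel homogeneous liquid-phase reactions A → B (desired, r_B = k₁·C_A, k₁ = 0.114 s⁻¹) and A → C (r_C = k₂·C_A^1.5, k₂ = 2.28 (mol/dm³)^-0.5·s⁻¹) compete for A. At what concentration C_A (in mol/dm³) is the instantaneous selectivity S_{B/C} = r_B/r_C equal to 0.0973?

S_{B/C} = (k₁/k₂)·C_A^-0.5 ⇒ C_A = (S·k₂/k₁)^(-2).
= (0.0973×2.28/0.114)^(-2) = (1.946)^(-2) = 0.264 mol/dm³.

0.264 mol/dm³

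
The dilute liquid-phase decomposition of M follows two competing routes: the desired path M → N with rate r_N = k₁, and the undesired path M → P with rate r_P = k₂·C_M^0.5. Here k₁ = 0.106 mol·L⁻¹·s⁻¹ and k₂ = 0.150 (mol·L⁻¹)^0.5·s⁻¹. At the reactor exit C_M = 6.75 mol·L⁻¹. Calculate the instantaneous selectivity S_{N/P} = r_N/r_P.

0.272

S_{N/P} = r_N/r_P = (k₁)/(k₂·C_M^0.5) = (k₁/k₂)·C_M^-0.5.
= (0.106) / (0.150×6.750^0.5) = 0.1060/0.3897 = 0.272.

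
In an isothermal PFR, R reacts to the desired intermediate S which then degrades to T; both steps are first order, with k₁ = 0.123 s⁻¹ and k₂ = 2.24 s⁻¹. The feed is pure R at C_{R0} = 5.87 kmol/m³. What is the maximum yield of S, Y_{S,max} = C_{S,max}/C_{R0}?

0.0464

For a first-order series the maximum intermediate yield is C_{S,max}/C_{R0} = (k₁/k₂)^[k₂/(k₂−k₁)].
= (0.123/2.24)^(2.24/(2.24−0.123)) = (0.05491)^(1.058) = 0.04639.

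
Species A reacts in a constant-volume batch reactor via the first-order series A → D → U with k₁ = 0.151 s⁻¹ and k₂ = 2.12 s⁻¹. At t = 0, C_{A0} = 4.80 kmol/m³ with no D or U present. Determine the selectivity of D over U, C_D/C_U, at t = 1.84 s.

0.304

For first-order series with pure A initially, C_D(t) = k₁C_{A0}/(k₂−k₁)·(e^(−k₁t) − e^(−k₂t)).
e^(−k₁t) = e^(−0.151×1.84) = e^(−0.2778) = 0.7574; e^(−k₂t) = e^(−3.901) = 0.02023.
C_D = 0.151×4.80/(2.12−0.151) × (0.7574−0.02023) = 0.3681×0.7372 = 0.2714 kmol/m³.
C_A = C_{A0}e^(−k₁t) = 3.636 kmol/m³, so C_U = C_{A0}−C_A−C_D = 0.8930 kmol/m³; C_D/C_U = 0.304.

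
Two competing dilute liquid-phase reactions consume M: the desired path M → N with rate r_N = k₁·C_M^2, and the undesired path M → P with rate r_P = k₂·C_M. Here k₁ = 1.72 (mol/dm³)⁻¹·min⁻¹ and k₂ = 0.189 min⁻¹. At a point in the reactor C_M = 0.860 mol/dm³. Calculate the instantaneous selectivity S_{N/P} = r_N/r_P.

S_{N/P} = r_N/r_P = (k₁·C_M^2)/(k₂·C_M) = (k₁/k₂)·C_M.
= (1.72×0.8600^2) / (0.189×0.8600) = 1.272/0.1625 = 7.83.

7.83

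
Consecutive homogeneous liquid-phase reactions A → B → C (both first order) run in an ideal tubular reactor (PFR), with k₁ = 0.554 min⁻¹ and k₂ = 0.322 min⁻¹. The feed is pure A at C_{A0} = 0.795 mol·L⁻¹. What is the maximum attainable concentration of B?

At the optimum, C_{B,max}/C_{A0} = (k₁/k₂)^[k₂/(k₂−k₁)].
= (0.554/0.322)^(0.322/(0.322−0.554)) = (1.720)^(-1.388) = 0.4709.
C_{B,max} = 0.4709×0.795 = 0.374 mol·L⁻¹.

0.374 mol·L⁻¹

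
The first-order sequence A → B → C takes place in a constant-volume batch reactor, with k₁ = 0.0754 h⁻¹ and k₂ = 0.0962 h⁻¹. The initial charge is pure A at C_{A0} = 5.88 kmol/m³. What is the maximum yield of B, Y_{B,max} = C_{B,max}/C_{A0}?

At the optimum, C_{B,max}/C_{A0} = (k₁/k₂)^[k₂/(k₂−k₁)].
= (0.0754/0.0962)^(0.0962/(0.0962−0.0754)) = (0.7838)^(4.625) = 0.3241.

0.324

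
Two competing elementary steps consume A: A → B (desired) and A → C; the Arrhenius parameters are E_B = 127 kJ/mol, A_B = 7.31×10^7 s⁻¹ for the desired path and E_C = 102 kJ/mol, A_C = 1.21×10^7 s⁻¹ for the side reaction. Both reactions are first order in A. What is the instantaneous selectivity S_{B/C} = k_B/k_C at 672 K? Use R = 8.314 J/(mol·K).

k_B/k_C = (A_B/A_C)·exp[−(E_B−E_C)/(RT)] = (A_B/A_C)·exp[(E_C−E_B)/(RT)].
(E_C−E_B)/(RT) = (102−127)×10³/(8.314×672) = -25000/5587 = -4.475.
k_B/k_C = (7.31×10^7/1.21×10^7)·exp(-4.475) = 6.041 × 0.01139 = 0.0688.

0.0688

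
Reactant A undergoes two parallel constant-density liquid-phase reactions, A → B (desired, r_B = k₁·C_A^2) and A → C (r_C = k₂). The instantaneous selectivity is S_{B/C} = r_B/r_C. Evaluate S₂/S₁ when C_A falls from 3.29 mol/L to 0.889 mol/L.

0.0730

S_{B/C} = (k₁/k₂)·C_A^2, so S₂/S₁ = (C_{A,2}/C_{A,1})^2.
= (0.889/3.29)^2 = (0.2702)^2 = 0.0730.
Selectivity toward B falls as C_A falls — high-concentration operation is favoured.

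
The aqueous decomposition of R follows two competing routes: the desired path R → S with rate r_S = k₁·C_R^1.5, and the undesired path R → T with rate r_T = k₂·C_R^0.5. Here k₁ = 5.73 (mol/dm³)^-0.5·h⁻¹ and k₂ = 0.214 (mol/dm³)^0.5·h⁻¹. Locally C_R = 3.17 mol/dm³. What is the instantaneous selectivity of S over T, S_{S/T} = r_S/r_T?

S_{S/T} = r_S/r_T = (k₁·C_R^1.5)/(k₂·C_R^0.5) = (k₁/k₂)·C_R.
= (5.73×3.170^1.5) / (0.214×3.170^0.5) = 32.34/0.3810 = 84.9.

84.9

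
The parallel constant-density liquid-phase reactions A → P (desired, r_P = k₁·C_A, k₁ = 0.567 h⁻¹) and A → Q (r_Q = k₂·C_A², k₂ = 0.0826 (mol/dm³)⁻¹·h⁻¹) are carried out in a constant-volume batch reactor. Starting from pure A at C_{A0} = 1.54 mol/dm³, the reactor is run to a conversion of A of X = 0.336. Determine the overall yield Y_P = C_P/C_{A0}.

C_A = C_{A0}(1−X) = 1.023 mol/dm³.
Along a PFR/batch, dC_P/dC_A = −r_P/(r_P+r_Q) = −k₁/(k₁+k₂·C_A).
Integrating from C_{A0} to C_A: C_P = (0.567/0.0826)·ln[(0.567+0.0826·1.54)/(0.567+0.0826·1.02)] = 6.864·ln(0.6942/0.6515) = 0.4362 mol/dm³.
Y_P = C_P/C_{A0} = 0.4362/1.54 = 0.283.

0.283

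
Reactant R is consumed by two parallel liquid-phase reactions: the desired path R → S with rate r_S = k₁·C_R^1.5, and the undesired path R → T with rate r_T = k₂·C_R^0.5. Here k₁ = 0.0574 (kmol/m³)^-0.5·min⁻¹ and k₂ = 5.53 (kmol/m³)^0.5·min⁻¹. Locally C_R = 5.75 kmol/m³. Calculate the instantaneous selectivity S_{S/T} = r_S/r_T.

0.0597

S_{S/T} = r_S/r_T = (k₁·C_R^1.5)/(k₂·C_R^0.5) = (k₁/k₂)·C_R.
= (0.0574×5.750^1.5) / (5.53×5.750^0.5) = 0.7914/13.26 = 0.0597.
Since the desired path is higher order in R, keeping C_R high (PFR or concentrated feed) favours S.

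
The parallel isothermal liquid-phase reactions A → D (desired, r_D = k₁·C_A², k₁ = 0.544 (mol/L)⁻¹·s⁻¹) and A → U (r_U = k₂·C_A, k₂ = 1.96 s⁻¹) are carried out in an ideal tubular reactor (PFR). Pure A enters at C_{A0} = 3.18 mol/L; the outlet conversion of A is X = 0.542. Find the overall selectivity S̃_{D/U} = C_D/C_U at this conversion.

0.632

C_A = C_{A0}(1−X) = 1.456 mol/L.
Along a PFR/batch, dC_U/dC_A = −r_U/(r_D+r_U) = −k₂/(k₂+k₁·C_A).
Integrating from C_{A0} to C_A: C_U = (1.96/0.544)·ln[(1.96+0.544·3.18)/(1.96+0.544·1.46)] = 3.603·ln(3.690/2.752) = 1.056 mol/L.
Then C_D = (C_{A0}−C_A) − C_U = 1.724 − 1.056 = 0.6673 mol/L.
S̃_{D/U} = C_D/C_U = 0.6673/1.056 = 0.632.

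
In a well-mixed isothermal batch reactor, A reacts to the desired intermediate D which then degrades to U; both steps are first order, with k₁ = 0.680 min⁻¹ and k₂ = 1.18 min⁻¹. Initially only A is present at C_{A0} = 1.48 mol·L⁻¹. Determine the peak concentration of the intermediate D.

Evaluating C_D at t_opt = ln(k₂/k₁)/(k₂−k₁) gives C_{D,max}/C_{A0} = (k₁/k₂)^[k₂/(k₂−k₁)].
= (0.680/1.18)^(1.18/(1.18−0.680)) = (0.5763)^(2.360) = 0.2723.
C_{D,max} = 0.2723×1.48 = 0.403 mol·L⁻¹.

0.403 mol·L⁻¹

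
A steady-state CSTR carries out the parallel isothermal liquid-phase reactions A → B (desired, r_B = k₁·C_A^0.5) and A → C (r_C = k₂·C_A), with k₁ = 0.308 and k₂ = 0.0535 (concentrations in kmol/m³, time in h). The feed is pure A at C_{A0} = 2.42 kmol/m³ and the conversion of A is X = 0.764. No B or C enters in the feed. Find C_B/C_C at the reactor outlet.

7.62

Exit C_A = C_{A0}(1−X) = 2.42×0.236 = 0.5711 kmol/m³.
In a CSTR the entire volume is at exit conditions, so r_B = 0.308×0.5711^0.5 = 0.2328 and r_C = 0.0535×0.5711 = 0.03055.
Overall selectivity = C_B/C_C = r_Bτ/(r_Cτ) = r_B/r_C = 7.62.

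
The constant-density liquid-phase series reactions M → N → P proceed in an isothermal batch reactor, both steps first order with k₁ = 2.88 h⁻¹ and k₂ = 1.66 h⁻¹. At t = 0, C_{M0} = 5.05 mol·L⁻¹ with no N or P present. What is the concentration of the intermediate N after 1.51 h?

For first-order series with pure M initially, C_N(t) = k₁C_{M0}/(k₂−k₁)·(e^(−k₁t) − e^(−k₂t)).
e^(−k₁t) = e^(−2.88×1.51) = e^(−4.349) = 0.01292; e^(−k₂t) = e^(−2.507) = 0.08155.
C_N = 2.88×5.05/(1.66−2.88) × (0.01292−0.08155) = (-11.92)×(-0.06862) = 0.8181 mol·L⁻¹.

0.818 mol·L⁻¹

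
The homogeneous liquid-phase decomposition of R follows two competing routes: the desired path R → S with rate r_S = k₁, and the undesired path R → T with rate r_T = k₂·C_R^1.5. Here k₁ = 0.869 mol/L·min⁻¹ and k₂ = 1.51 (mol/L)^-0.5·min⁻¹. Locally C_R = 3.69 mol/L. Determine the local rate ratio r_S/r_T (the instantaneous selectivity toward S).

0.0812

S_{S/T} = r_S/r_T = (k₁)/(k₂·C_R^1.5) = (k₁/k₂)·C_R^-1.5.
= (0.869) / (1.51×3.690^1.5) = 0.8690/10.70 = 0.0812.
The undesired path is higher order in R, so low C_R (CSTR or dilute feed) favours S.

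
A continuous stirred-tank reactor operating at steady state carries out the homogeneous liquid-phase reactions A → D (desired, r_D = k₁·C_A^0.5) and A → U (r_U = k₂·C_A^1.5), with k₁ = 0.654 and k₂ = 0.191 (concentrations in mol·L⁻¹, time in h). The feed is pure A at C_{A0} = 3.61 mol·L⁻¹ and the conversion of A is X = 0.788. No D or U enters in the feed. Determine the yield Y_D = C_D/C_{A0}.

Exit C_A = C_{A0}(1−X) = 3.61×0.212 = 0.7653 mol·L⁻¹.
In a CSTR the entire volume is at exit conditions, so r_D = 0.654×0.7653^0.5 = 0.5721 and r_U = 0.191×0.7653^1.5 = 0.1279.
Fraction of consumed A going to D: r_D/(r_D+r_U) = 0.8173.
C_D = 0.8173·C_{A0}·X = 0.8173×3.61×0.788 = 2.33 mol·L⁻¹; Y_D = C_D/C_{A0} = 0.644.

0.644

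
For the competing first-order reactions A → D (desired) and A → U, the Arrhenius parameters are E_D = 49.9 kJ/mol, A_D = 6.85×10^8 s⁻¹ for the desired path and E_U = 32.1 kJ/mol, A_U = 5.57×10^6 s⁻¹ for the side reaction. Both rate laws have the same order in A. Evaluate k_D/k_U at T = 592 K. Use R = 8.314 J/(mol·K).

3.31

With equal orders, S_{D/U} = k_D/k_U = (A_D/A_U)·exp[(E_U−E_D)/(RT)].
(E_U−E_D)/(RT) = (32.1−49.9)×10³/(8.314×592) = -17800/4922 = -3.616.
k_D/k_U = (6.85×10^8/5.57×10^6)·exp(-3.616) = 123.0 × 0.02688 = 3.31.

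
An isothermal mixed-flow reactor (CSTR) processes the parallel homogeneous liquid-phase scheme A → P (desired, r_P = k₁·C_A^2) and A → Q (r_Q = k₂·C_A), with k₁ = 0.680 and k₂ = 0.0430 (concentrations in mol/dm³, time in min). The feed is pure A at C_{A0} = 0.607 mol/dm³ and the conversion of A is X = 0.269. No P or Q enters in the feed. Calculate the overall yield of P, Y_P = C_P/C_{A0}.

0.235

Exit C_A = C_{A0}(1−X) = 0.607×0.731 = 0.4437 mol/dm³.
A CSTR operates uniformly at the exit composition, giving r_P = 0.1339 and r_Q = 0.01908 (each k·C_A^n at C_A = 0.4437).
Fraction of consumed A going to P: r_P/(r_P+r_Q) = 0.8753.
C_P = 0.8753·C_{A0}·X = 0.8753×0.607×0.269 = 0.143 mol/dm³; Y_P = C_P/C_{A0} = 0.235.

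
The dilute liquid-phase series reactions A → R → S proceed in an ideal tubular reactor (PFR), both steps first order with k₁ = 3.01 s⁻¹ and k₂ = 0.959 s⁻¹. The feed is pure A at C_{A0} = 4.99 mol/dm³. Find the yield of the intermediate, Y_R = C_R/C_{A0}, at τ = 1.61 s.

0.302

Solving the coupled first-order balances gives C_R(τ) = [k₁/(k₂−k₁)]·C_{A0}·(e^(−k₁τ) − e^(−k₂τ)).
e^(−k₁τ) = e^(−3.01×1.61) = e^(−4.846) = 0.007859; e^(−k₂τ) = e^(−1.544) = 0.2135.
C_R = 3.01×4.99/(0.959−3.01) × (0.007859−0.2135) = (-7.323)×(-0.2057) = 1.506 mol/dm³.
Y_R = C_R/C_{A0} = 1.506/4.99 = 0.302.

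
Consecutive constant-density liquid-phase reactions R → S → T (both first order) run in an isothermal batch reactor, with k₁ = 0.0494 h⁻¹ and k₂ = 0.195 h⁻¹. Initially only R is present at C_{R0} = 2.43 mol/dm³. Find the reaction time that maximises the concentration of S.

Setting dC_S/dt = 0 gives t_opt = ln(k₂/k₁)/(k₂−k₁).
= ln(0.195/0.0494)/(0.195−0.0494) = ln(3.947)/0.1456 = 1.373/0.1456 = 9.43 h.

9.43 h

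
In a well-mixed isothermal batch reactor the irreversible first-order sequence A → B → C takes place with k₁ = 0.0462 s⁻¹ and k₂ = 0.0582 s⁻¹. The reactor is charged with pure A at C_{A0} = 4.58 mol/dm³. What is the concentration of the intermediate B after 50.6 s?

Solving the coupled first-order balances gives C_B(t) = [k₁/(k₂−k₁)]·C_{A0}·(e^(−k₁t) − e^(−k₂t)).
e^(−k₁t) = e^(−0.0462×50.6) = e^(−2.338) = 0.09655; e^(−k₂t) = e^(−2.945) = 0.05261.
C_B = 0.0462×4.58/(0.0582−0.0462) × (0.09655−0.05261) = 17.63×0.04394 = 0.7748 mol/dm³.

0.775 mol/dm³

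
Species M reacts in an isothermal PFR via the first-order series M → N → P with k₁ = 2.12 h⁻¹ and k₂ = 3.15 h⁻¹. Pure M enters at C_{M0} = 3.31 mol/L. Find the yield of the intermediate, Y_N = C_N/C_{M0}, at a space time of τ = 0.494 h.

0.288

For first-order series with pure M initially, C_N(τ) = k₁C_{M0}/(k₂−k₁)·(e^(−k₁τ) − e^(−k₂τ)).
e^(−k₁τ) = e^(−2.12×0.494) = e^(−1.047) = 0.3509; e^(−k₂τ) = e^(−1.556) = 0.2110.
C_N = 2.12×3.31/(3.15−2.12) × (0.3509−0.2110) = 6.813×0.1399 = 0.9533 mol/L.
Y_N = C_N/C_{M0} = 0.9533/3.31 = 0.288.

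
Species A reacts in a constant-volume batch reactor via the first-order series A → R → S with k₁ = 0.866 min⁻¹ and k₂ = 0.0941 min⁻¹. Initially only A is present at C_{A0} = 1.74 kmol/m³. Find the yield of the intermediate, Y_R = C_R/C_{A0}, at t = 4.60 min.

Solving the coupled first-order balances gives C_R(t) = [k₁/(k₂−k₁)]·C_{A0}·(e^(−k₁t) − e^(−k₂t)).
e^(−k₁t) = e^(−0.866×4.60) = e^(−3.984) = 0.01862; e^(−k₂t) = e^(−0.4329) = 0.6487.
C_R = 0.866×1.74/(0.0941−0.866) × (0.01862−0.6487) = (-1.952)×(-0.6300) = 1.230 kmol/m³.
Y_R = C_R/C_{A0} = 1.230/1.74 = 0.707.

0.707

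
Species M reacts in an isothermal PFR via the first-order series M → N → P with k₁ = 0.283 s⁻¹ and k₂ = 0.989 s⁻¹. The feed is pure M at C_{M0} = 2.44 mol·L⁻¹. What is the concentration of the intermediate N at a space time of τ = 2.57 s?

Solving the coupled first-order balances gives C_N(τ) = [k₁/(k₂−k₁)]·C_{M0}·(e^(−k₁τ) − e^(−k₂τ)).
e^(−k₁τ) = e^(−0.283×2.57) = e^(−0.7273) = 0.4832; e^(−k₂τ) = e^(−2.542) = 0.07873.
C_N = 0.283×2.44/(0.989−0.283) × (0.4832−0.07873) = 0.9781×0.4045 = 0.3956 mol·L⁻¹.

0.396 mol·L⁻¹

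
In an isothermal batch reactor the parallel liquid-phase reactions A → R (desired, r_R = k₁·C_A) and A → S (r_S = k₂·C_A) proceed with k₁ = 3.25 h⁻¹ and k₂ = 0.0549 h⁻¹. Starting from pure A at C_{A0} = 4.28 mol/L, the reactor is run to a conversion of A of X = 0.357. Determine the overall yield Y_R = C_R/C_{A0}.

0.351

C_A = C_{A0}(1−X) = 2.752 mol/L.
Both paths are first order in A, so the instantaneous fraction to R is constant: dC_R/d(−C_A) = k₁/(k₁+k₂) = 0.9834.
C_R = 0.9834·(C_{A0}−C_A) = 0.9834×1.528 = 1.50 mol/L.
Y_R = C_R/C_{A0} = 1.503/4.28 = 0.351.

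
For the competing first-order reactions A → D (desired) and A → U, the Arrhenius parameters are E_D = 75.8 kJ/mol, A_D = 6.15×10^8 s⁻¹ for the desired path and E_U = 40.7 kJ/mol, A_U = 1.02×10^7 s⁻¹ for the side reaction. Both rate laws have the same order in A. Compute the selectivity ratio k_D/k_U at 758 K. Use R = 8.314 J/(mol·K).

0.230

k_D/k_U = (A_D/A_U)·exp[−(E_D−E_U)/(RT)] = (A_D/A_U)·exp[(E_U−E_D)/(RT)].
(E_U−E_D)/(RT) = (40.7−75.8)×10³/(8.314×758) = -35100/6302 = -5.570.
k_D/k_U = (6.15×10^8/1.02×10^7)·exp(-5.570) = 60.29 × 0.003812 = 0.230.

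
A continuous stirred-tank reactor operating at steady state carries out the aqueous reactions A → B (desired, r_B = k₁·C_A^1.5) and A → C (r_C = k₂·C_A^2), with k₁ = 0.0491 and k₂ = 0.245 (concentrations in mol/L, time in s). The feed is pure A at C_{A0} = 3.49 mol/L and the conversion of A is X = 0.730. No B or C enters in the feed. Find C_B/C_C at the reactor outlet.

0.206

Exit C_A = C_{A0}(1−X) = 3.49×0.270 = 0.9423 mol/L.
In a CSTR the entire volume is at exit conditions, so r_B = 0.0491×0.9423^1.5 = 0.04491 and r_C = 0.245×0.9423^2 = 0.2175.
Overall selectivity = C_B/C_C = r_Bτ/(r_Cτ) = r_B/r_C = 0.206.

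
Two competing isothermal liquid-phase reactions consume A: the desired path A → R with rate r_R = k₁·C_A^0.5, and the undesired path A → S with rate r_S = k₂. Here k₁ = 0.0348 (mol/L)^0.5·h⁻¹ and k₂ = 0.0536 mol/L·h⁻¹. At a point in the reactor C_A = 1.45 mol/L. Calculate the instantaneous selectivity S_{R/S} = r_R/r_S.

0.782

S_{R/S} = r_R/r_S = (k₁·C_A^0.5)/(k₂) = (k₁/k₂)·C_A^0.5.
= (0.0348×1.450^0.5) / (0.0536) = 0.04190/0.05360 = 0.782.
Since the desired path is higher order in A, keeping C_A high (PFR or concentrated feed) favours R.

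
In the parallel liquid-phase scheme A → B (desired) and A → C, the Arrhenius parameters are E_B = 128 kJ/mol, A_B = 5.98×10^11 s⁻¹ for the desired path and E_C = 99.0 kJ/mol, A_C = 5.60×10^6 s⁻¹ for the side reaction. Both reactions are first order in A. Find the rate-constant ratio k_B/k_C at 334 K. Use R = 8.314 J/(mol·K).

3.11

With equal orders, S_{B/C} = k_B/k_C = (A_B/A_C)·exp[(E_C−E_B)/(RT)].
(E_C−E_B)/(RT) = (99.0−128)×10³/(8.314×334) = -29000/2777 = -10.44.
k_B/k_C = (5.98×10^11/5.60×10^6)·exp(-10.44) = 1.068×10^5 × 2.914×10^-5 = 3.11.
Since E_B > E_C, raising the temperature improves selectivity toward B.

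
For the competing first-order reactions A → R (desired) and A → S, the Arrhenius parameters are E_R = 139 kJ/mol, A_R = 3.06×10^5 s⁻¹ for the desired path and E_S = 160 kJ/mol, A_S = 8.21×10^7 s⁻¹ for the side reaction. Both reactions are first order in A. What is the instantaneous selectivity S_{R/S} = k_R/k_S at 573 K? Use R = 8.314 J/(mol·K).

k_R/k_S = (A_R/A_S)·exp[−(E_R−E_S)/(RT)] = (A_R/A_S)·exp[(E_S−E_R)/(RT)].
(E_S−E_R)/(RT) = (160−139)×10³/(8.314×573) = 21000/4764 = 4.408.
k_R/k_S = (3.06×10^5/8.21×10^7)·exp(4.408) = 0.003727 × 82.12 = 0.306.

0.306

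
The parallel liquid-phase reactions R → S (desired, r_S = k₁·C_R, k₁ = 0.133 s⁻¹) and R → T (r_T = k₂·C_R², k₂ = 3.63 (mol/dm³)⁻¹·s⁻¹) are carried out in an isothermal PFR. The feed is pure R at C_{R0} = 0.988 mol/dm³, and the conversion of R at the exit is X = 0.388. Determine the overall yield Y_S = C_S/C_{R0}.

C_R = C_{R0}(1−X) = 0.6047 mol/dm³.
Along a PFR/batch, dC_S/dC_R = −r_S/(r_S+r_T) = −k₁/(k₁+k₂·C_R).
Integrating from C_{R0} to C_R: C_S = (0.133/3.63)·ln[(0.133+3.63·0.988)/(0.133+3.63·0.605)] = 0.03664·ln(3.719/2.328) = 0.01717 mol/dm³.
Y_S = C_S/C_{R0} = 0.01717/0.988 = 0.0174.

0.0174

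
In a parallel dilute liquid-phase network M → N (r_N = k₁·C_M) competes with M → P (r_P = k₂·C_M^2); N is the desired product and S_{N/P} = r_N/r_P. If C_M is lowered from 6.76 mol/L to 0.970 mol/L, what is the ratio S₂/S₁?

S_{N/P} = (k₁/k₂)·C_M⁻¹, so S₂/S₁ = (C_{M,2}/C_{M,1})⁻¹.
= 6.76/0.970 = 6.97.

6.97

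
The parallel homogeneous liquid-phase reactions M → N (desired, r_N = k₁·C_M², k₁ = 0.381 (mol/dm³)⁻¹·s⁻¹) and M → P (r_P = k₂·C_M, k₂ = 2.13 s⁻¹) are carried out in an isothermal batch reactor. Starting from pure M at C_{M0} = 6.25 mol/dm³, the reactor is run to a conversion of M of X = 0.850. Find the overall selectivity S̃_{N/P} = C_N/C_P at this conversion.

C_M = C_{M0}(1−X) = 0.9375 mol/dm³.
Along a PFR/batch, dC_P/dC_M = −r_P/(r_N+r_P) = −k₂/(k₂+k₁·C_M).
Integrating from C_{M0} to C_M: C_P = (2.13/0.381)·ln[(2.13+0.381·6.25)/(2.13+0.381·0.938)] = 5.591·ln(4.511/2.487) = 3.329 mol/dm³.
Then C_N = (C_{M0}−C_M) − C_P = 5.312 − 3.329 = 1.984 mol/dm³.
S̃_{N/P} = C_N/C_P = 1.984/3.329 = 0.596.

0.596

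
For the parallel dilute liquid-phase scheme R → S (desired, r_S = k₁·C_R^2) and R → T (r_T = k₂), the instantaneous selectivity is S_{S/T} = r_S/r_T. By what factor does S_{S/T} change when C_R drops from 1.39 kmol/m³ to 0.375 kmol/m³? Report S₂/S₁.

S_{S/T} = (k₁/k₂)·C_R^2, so S₂/S₁ = (C_{R,2}/C_{R,1})^2.
= (0.375/1.39)^2 = (0.2698)^2 = 0.0728.
Selectivity toward S falls as C_R falls — high-concentration operation is favoured.

0.0728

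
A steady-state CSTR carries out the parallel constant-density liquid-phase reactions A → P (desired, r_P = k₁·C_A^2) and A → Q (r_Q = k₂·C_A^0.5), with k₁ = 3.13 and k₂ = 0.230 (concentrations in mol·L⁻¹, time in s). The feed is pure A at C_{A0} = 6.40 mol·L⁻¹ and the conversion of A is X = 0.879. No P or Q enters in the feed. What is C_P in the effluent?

Exit C_A = C_{A0}(1−X) = 6.40×0.121 = 0.7744 mol·L⁻¹.
Rates in a CSTR are evaluated at the outlet concentration: r_P = 3.13×0.7744^2 = 1.877, r_Q = 0.230×0.7744^0.5 = 0.2024.
Fraction of consumed A going to P: r_P/(r_P+r_Q) = 0.9027.
C_P = 0.9027·C_{A0}·X = 0.9027×6.40×0.879 = 5.08 mol·L⁻¹.

5.08 mol·L⁻¹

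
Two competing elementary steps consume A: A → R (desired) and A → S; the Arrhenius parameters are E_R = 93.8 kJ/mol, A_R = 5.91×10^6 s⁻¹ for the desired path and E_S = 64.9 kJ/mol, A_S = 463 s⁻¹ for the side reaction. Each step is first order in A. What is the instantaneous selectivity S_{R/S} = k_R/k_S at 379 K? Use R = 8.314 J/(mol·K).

k_R/k_S = (A_R/A_S)·exp[−(E_R−E_S)/(RT)] = (A_R/A_S)·exp[(E_S−E_R)/(RT)].
(E_S−E_R)/(RT) = (64.9−93.8)×10³/(8.314×379) = -28900/3151 = -9.172.
k_R/k_S = (5.91×10^6/463)·exp(-9.172) = 12765 × 1.039×10^-4 = 1.33.
Since E_R > E_S, raising the temperature improves selectivity toward R.

1.33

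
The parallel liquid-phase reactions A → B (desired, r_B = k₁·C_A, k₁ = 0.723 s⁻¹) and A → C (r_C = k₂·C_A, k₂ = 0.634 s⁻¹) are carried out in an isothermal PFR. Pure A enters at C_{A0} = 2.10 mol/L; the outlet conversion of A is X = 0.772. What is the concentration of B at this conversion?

0.864 mol/L

C_A = C_{A0}(1−X) = 0.4788 mol/L.
Both paths are first order in A, so the instantaneous fraction to B is constant: dC_B/d(−C_A) = k₁/(k₁+k₂) = 0.5328.
C_B = 0.5328·(C_{A0}−C_A) = 0.5328×1.621 = 0.864 mol/L.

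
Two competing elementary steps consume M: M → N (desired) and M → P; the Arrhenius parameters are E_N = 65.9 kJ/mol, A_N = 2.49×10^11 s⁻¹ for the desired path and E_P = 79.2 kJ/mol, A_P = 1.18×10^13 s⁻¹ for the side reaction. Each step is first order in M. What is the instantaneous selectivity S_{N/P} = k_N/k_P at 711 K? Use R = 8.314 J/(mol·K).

0.200

With equal orders, S_{N/P} = k_N/k_P = (A_N/A_P)·exp[(E_P−E_N)/(RT)].
(E_P−E_N)/(RT) = (79.2−65.9)×10³/(8.314×711) = 13300/5911 = 2.250.
k_N/k_P = (2.49×10^11/1.18×10^13)·exp(2.250) = 0.02110 × 9.487 = 0.200.
Since E_N < E_P, lowering the temperature improves selectivity toward N.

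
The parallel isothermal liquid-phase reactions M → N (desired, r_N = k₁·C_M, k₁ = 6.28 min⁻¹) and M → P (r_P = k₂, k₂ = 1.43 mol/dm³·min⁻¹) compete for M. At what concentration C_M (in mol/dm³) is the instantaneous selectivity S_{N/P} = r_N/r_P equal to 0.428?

0.0975 mol/dm³

S_{N/P} = (k₁/k₂)·C_M ⇒ C_M = S·k₂/k₁.
= 0.428×1.43/6.28 = 0.0975 mol/dm³.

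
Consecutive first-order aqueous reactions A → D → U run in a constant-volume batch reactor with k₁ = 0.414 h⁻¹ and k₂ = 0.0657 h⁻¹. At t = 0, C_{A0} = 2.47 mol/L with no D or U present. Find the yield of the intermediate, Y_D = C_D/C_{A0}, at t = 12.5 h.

0.516

The intermediate concentration in a first-order A→B→C sequence is C_D = k₁C_{A0}(e^(−k₁t) − e^(−k₂t))/(k₂−k₁).
e^(−k₁t) = e^(−0.414×12.5) = e^(−5.175) = 0.005656; e^(−k₂t) = e^(−0.8212) = 0.4399.
C_D = 0.414×2.47/(0.0657−0.414) × (0.005656−0.4399) = (-2.936)×(-0.4342) = 1.275 mol/L.
Y_D = C_D/C_{A0} = 1.275/2.47 = 0.516.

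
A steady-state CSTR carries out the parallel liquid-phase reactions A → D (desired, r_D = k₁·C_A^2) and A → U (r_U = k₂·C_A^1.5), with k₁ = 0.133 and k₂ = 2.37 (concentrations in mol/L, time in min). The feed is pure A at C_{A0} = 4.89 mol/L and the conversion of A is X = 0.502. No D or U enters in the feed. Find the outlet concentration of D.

Exit C_A = C_{A0}(1−X) = 4.89×0.498 = 2.435 mol/L.
A CSTR operates uniformly at the exit composition, giving r_D = 0.7887 and r_U = 9.006 (each k·C_A^n at C_A = 2.435).
Fraction of consumed A going to D: r_D/(r_D+r_U) = 0.08052.
C_D = 0.08052·C_{A0}·X = 0.08052×4.89×0.502 = 0.198 mol/L.

0.198 mol/L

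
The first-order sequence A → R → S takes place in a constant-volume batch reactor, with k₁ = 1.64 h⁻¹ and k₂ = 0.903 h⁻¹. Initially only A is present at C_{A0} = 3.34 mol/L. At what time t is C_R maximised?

0.810 h

For first-order series the maximum of C_R occurs at t_opt = ln(k₂/k₁)/(k₂−k₁).
= ln(0.903/1.64)/(0.903−1.64) = ln(0.5506)/-0.7370 = -0.5967/-0.7370 = 0.810 h.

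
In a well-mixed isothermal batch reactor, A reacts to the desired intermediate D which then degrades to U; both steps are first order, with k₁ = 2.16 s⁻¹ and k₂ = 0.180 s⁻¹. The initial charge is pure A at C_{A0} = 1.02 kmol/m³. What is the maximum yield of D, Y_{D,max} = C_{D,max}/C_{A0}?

For a first-order series the maximum intermediate yield is C_{D,max}/C_{A0} = (k₁/k₂)^[k₂/(k₂−k₁)].
= (2.16/0.180)^(0.180/(0.180−2.16)) = (12.00)^(-0.09091) = 0.7978.

0.798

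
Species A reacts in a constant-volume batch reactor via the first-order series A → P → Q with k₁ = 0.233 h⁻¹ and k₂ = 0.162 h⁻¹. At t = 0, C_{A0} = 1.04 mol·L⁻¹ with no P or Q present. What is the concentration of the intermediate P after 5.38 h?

0.453 mol·L⁻¹

Solving the coupled first-order balances gives C_P(t) = [k₁/(k₂−k₁)]·C_{A0}·(e^(−k₁t) − e^(−k₂t)).
e^(−k₁t) = e^(−0.233×5.38) = e^(−1.254) = 0.2855; e^(−k₂t) = e^(−0.8716) = 0.4183.
C_P = 0.233×1.04/(0.162−0.233) × (0.2855−0.4183) = (-3.413)×(-0.1328) = 0.4533 mol·L⁻¹.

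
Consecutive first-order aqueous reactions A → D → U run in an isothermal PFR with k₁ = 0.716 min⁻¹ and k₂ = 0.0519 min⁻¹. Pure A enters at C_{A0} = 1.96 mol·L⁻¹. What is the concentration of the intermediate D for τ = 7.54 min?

Solving the coupled first-order balances gives C_D(τ) = [k₁/(k₂−k₁)]·C_{A0}·(e^(−k₁τ) − e^(−k₂τ)).
e^(−k₁τ) = e^(−0.716×7.54) = e^(−5.399) = 0.004523; e^(−k₂τ) = e^(−0.3913) = 0.6762.
C_D = 0.716×1.96/(0.0519−0.716) × (0.004523−0.6762) = (-2.113)×(-0.6716) = 1.419 mol·L⁻¹.

1.42 mol·L⁻¹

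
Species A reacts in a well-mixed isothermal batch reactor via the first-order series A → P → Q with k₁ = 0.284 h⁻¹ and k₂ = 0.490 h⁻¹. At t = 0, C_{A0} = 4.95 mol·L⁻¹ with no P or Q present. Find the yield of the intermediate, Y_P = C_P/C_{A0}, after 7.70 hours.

0.123

For first-order series with pure A initially, C_P(t) = k₁C_{A0}/(k₂−k₁)·(e^(−k₁t) − e^(−k₂t)).
e^(−k₁t) = e^(−0.284×7.70) = e^(−2.187) = 0.1123; e^(−k₂t) = e^(−3.773) = 0.02298.
C_P = 0.284×4.95/(0.490−0.284) × (0.1123−0.02298) = 6.824×0.08929 = 0.6094 mol·L⁻¹.
Y_P = C_P/C_{A0} = 0.6094/4.95 = 0.123.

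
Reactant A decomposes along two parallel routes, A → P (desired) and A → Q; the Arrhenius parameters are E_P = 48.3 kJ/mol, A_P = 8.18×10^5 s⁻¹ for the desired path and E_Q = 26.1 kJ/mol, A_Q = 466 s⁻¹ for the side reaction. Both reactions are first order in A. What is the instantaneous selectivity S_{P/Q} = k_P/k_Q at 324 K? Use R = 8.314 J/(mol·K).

0.463

k_P/k_Q = (A_P/A_Q)·exp[−(E_P−E_Q)/(RT)] = (A_P/A_Q)·exp[(E_Q−E_P)/(RT)].
(E_Q−E_P)/(RT) = (26.1−48.3)×10³/(8.314×324) = -22200/2694 = -8.241.
k_P/k_Q = (8.18×10^5/466)·exp(-8.241) = 1755 × 2.635×10^-4 = 0.463.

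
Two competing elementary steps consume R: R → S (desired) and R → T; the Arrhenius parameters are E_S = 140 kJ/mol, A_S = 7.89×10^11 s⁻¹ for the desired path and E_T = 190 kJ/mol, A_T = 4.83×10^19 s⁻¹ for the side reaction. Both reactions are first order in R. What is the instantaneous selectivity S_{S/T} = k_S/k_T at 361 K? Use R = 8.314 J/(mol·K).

Since both paths have the same order in R, the concentration cancels and S_{S/T} = k_S/k_T = (A_S/A_T)·exp[(E_T−E_S)/(RT)].
(E_T−E_S)/(RT) = (190−140)×10³/(8.314×361) = 50000/3001 = 16.66.
k_S/k_T = (7.89×10^11/4.83×10^19)·exp(16.66) = 1.634×10^-8 × 1.718×10^7 = 0.281.

0.281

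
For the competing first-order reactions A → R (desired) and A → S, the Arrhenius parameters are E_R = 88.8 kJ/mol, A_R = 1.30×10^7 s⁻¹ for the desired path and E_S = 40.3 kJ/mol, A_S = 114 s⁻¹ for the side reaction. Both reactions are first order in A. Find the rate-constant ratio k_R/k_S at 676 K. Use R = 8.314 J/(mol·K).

20.4

With equal orders, S_{R/S} = k_R/k_S = (A_R/A_S)·exp[(E_S−E_R)/(RT)].
(E_S−E_R)/(RT) = (40.3−88.8)×10³/(8.314×676) = -48500/5620 = -8.629.
k_R/k_S = (1.30×10^7/114)·exp(-8.629) = 1.140×10^5 × 1.788×10^-4 = 20.4.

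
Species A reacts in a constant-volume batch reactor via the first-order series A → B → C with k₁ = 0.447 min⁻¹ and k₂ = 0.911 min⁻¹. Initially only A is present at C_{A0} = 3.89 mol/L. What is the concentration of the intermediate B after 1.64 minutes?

For first-order series with pure A initially, C_B(t) = k₁C_{A0}/(k₂−k₁)·(e^(−k₁t) − e^(−k₂t)).
e^(−k₁t) = e^(−0.447×1.64) = e^(−0.7331) = 0.4804; e^(−k₂t) = e^(−1.494) = 0.2245.
C_B = 0.447×3.89/(0.911−0.447) × (0.4804−0.2245) = 3.747×0.2560 = 0.9592 mol/L.

0.959 mol/L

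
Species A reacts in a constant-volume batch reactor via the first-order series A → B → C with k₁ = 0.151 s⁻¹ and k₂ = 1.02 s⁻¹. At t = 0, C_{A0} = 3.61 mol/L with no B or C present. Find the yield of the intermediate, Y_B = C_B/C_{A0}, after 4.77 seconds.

0.0832

Solving the coupled first-order balances gives C_B(t) = [k₁/(k₂−k₁)]·C_{A0}·(e^(−k₁t) − e^(−k₂t)).
e^(−k₁t) = e^(−0.151×4.77) = e^(−0.7203) = 0.4866; e^(−k₂t) = e^(−4.865) = 0.007709.
C_B = 0.151×3.61/(1.02−0.151) × (0.4866−0.007709) = 0.6273×0.4789 = 0.3004 mol/L.
Y_B = C_B/C_{A0} = 0.3004/3.61 = 0.0832.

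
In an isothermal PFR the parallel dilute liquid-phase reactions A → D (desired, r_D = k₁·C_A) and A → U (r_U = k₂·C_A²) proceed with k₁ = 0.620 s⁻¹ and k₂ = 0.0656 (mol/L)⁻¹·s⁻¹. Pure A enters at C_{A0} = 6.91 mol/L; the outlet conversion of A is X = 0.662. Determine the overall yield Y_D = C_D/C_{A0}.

C_A = C_{A0}(1−X) = 2.336 mol/L.
Along a PFR/batch, dC_D/dC_A = −r_D/(r_D+r_U) = −k₁/(k₁+k₂·C_A).
Integrating from C_{A0} to C_A: C_D = (0.620/0.0656)·ln[(0.620+0.0656·6.91)/(0.620+0.0656·2.34)] = 9.451·ln(1.073/0.7732) = 3.099 mol/L.
Y_D = C_D/C_{A0} = 3.099/6.91 = 0.449.

0.449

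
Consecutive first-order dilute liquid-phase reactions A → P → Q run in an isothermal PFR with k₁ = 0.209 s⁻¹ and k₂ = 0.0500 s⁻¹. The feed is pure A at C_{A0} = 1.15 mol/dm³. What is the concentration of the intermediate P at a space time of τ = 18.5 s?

For first-order series with pure A initially, C_P(τ) = k₁C_{A0}/(k₂−k₁)·(e^(−k₁τ) − e^(−k₂τ)).
e^(−k₁τ) = e^(−0.209×18.5) = e^(−3.866) = 0.02093; e^(−k₂τ) = e^(−0.9250) = 0.3965.
C_P = 0.209×1.15/(0.0500−0.209) × (0.02093−0.3965) = (-1.512)×(-0.3756) = 0.5678 mol/dm³.

0.568 mol/dm³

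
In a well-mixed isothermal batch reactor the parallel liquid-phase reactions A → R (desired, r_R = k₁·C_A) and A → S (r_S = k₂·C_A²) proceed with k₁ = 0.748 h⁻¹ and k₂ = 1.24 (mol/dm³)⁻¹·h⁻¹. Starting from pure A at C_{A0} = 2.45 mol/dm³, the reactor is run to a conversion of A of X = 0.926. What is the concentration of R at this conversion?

0.820 mol/dm³

C_A = C_{A0}(1−X) = 0.1813 mol/dm³.
Along a PFR/batch, dC_R/dC_A = −r_R/(r_R+r_S) = −k₁/(k₁+k₂·C_A).
Integrating from C_{A0} to C_A: C_R = (0.748/1.24)·ln[(0.748+1.24·2.45)/(0.748+1.24·0.181)] = 0.6032·ln(3.786/0.9728) = 0.8197 mol/dm³.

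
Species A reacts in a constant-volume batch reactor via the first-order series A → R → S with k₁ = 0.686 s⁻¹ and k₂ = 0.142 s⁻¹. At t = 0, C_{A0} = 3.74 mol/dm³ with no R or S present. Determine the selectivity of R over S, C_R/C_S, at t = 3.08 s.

The intermediate concentration in a first-order A→B→C sequence is C_R = k₁C_{A0}(e^(−k₁t) − e^(−k₂t))/(k₂−k₁).
e^(−k₁t) = e^(−0.686×3.08) = e^(−2.113) = 0.1209; e^(−k₂t) = e^(−0.4374) = 0.6457.
C_R = 0.686×3.74/(0.142−0.686) × (0.1209−0.6457) = (-4.716)×(-0.5248) = 2.475 mol/dm³.
C_A = C_{A0}e^(−k₁t) = 0.4521 mol/dm³, so C_S = C_{A0}−C_A−C_R = 0.8126 mol/dm³; C_R/C_S = 3.05.

3.05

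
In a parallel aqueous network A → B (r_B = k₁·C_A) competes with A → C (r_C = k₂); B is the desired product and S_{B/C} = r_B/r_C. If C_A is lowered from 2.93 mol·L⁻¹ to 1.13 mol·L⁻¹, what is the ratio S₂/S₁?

0.386

S_{B/C} = (k₁/k₂)·C_A, so S₂/S₁ = (C_{A,2}/C_{A,1}).
= 1.13/2.93 = 0.386.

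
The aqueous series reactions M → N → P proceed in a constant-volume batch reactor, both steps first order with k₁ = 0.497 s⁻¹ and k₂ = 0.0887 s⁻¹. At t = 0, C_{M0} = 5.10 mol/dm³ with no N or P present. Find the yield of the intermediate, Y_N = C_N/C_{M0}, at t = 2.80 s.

For first-order series with pure M initially, C_N(t) = k₁C_{M0}/(k₂−k₁)·(e^(−k₁t) − e^(−k₂t)).
e^(−k₁t) = e^(−0.497×2.80) = e^(−1.392) = 0.2487; e^(−k₂t) = e^(−0.2484) = 0.7801.
C_N = 0.497×5.10/(0.0887−0.497) × (0.2487−0.7801) = (-6.208)×(-0.5314) = 3.299 mol/dm³.
Y_N = C_N/C_{M0} = 3.299/5.10 = 0.647.

0.647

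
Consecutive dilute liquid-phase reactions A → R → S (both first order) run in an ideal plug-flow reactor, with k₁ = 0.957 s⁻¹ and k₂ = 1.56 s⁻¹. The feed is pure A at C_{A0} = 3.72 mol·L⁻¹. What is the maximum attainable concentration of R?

At the optimum, C_{R,max}/C_{A0} = (k₁/k₂)^[k₂/(k₂−k₁)].
= (0.957/1.56)^(1.56/(1.56−0.957)) = (0.6135)^(2.587) = 0.2825.
C_{R,max} = 0.2825×3.72 = 1.05 mol·L⁻¹.

1.05 mol·L⁻¹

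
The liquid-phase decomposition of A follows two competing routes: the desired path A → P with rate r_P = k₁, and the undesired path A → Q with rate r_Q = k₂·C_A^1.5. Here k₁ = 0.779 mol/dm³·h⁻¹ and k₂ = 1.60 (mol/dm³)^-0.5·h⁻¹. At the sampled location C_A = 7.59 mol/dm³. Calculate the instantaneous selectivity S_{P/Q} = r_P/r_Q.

0.0233

S_{P/Q} = r_P/r_Q = (k₁)/(k₂·C_A^1.5) = (k₁/k₂)·C_A^-1.5.
= (0.779) / (1.60×7.590^1.5) = 0.7790/33.46 = 0.0233.
The undesired path is higher order in A, so low C_A (CSTR or dilute feed) favours P.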